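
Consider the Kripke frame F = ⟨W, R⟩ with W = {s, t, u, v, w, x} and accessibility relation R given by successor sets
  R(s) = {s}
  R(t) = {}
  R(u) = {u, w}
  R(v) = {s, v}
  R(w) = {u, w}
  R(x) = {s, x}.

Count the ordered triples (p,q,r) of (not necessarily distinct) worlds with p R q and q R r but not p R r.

0

R is transitive; there are no such tuples.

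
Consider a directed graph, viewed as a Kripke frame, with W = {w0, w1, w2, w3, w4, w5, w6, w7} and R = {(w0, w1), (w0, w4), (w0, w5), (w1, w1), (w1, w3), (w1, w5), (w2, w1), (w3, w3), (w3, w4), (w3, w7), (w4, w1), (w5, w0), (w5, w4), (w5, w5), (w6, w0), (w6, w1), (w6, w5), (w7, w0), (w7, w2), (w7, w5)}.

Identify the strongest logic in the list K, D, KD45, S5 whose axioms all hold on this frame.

Serial (axiom D): yes — every world has a successor (e.g. w0 R w1).
Euclidean (axiom 5): no — w0 R w1 and w0 R w4, but not w1 R w4.
Transitive (axiom 4): no — w0 R w1 and w1 R w3, but not w0 R w3.
Reflexive (axiom T): no — w0 is not related to itself.
So F validates K, D; KD45 would additionally require R to be Euclidean and transitive. The strongest is D.

D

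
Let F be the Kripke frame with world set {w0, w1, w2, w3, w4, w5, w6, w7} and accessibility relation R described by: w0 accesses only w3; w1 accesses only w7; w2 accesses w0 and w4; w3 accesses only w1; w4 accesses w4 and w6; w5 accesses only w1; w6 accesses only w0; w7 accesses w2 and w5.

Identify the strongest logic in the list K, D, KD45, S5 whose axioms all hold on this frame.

Serial (axiom D): yes — every world has a successor (e.g. w0 R w3).
Euclidean (axiom 5): no — w2 R w0 and w2 R w4, but not w0 R w4.
Transitive (axiom 4): no — w0 R w3 and w3 R w1, but not w0 R w1.
Reflexive (axiom T): no — w0 is not related to itself.
So F validates K, D; KD45 would additionally require R to be Euclidean and transitive. The strongest is D.

D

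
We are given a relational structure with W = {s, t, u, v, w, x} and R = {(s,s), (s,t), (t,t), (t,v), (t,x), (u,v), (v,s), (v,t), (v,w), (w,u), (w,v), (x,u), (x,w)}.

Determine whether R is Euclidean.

Euclidean: no — t R v and t R x, but not v R x.

No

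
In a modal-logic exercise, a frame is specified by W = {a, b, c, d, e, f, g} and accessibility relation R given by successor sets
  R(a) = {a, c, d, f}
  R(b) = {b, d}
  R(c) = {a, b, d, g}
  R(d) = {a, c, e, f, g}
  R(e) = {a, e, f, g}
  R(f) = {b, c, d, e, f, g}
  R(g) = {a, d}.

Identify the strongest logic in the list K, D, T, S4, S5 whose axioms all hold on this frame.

Serial (axiom D): yes — every world has a successor (e.g. a R a).
Reflexive (axiom T): no — c is not related to itself.
Transitive (axiom 4): no — a R c and c R b, but not a R b.
Euclidean (axiom 5): no — a R c and a R f, but not c R f.
So F validates K, D; T would additionally require R to be reflexive. The strongest is D.

D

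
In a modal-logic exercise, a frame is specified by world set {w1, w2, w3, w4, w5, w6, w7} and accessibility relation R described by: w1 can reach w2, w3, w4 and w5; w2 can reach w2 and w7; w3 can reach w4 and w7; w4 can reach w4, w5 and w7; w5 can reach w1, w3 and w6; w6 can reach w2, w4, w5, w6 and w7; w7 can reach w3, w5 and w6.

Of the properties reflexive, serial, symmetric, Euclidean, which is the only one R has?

serial

Reflexive: no — w1 is not related to itself.
Serial: yes — every world has a successor (e.g. w1 R w2).
Symmetric: no — w1 R w2 but not w2 R w1.
Euclidean: no — w1 R w2 and w1 R w3, but not w2 R w3.
Only serial holds.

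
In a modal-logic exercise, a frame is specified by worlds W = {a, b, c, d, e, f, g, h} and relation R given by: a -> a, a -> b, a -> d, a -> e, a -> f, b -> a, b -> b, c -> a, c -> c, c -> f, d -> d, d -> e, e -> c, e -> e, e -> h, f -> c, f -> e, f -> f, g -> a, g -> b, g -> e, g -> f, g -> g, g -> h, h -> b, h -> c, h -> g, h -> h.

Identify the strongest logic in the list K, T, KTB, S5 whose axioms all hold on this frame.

Reflexive (axiom T): yes — every world is R-related to itself.
Symmetric (axiom B): no — a R d but not d R a.
Euclidean (axiom 5): no — a R b and a R d, but not b R d.
So F validates K, T; KTB would additionally require R to be symmetric. The strongest is T.

T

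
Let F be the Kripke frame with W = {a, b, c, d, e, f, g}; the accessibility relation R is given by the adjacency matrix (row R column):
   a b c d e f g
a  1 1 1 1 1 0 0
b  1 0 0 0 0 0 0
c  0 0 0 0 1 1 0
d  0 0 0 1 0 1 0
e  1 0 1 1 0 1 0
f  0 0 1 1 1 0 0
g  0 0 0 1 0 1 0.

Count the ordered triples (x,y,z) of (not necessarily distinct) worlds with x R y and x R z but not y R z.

Enumerating: (a,b,b), (a,b,c), (a,b,d), (a,b,e), (a,c,a), (a,c,b), (a,c,c), (a,c,d), (a,d,a), (a,d,b), (a,d,c), (a,d,e), … and 19 more.
Total: 31.

31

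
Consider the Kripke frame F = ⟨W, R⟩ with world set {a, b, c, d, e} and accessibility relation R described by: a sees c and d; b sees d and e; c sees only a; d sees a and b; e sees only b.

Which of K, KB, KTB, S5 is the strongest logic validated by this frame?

Symmetric (axiom B): yes — every pair in R has its reverse in R.
Reflexive (axiom T): no — a is not related to itself.
Euclidean (axiom 5): no — a R c and a R d, but not c R d.
So F validates K, KB; KTB would additionally require R to be reflexive. The strongest is KB.

KB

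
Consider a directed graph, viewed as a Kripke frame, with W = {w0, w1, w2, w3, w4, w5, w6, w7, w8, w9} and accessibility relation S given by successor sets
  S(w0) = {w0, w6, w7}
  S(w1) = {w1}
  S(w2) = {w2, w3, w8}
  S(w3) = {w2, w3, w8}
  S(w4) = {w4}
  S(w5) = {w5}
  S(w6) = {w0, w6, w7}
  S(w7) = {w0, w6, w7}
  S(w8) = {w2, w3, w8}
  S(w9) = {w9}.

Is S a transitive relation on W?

Yes

Transitive: yes — every two-step S-path is closed by a direct edge.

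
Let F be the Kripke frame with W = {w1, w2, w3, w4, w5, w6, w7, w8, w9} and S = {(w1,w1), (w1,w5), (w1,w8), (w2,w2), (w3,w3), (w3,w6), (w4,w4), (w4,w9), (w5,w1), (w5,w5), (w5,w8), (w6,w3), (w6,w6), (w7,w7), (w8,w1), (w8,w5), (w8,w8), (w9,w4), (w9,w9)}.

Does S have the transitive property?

Transitive: yes — every two-step S-path is closed by a direct edge.

Yes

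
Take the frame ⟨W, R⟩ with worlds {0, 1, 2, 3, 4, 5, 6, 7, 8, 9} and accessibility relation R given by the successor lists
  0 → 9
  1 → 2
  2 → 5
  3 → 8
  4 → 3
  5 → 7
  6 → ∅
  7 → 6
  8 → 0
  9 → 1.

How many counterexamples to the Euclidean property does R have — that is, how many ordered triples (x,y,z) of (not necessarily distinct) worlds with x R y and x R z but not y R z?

Enumerating: (0,9,9), (1,2,2), (2,5,5), (3,8,8), (4,3,3), (5,7,7), (7,6,6), (8,0,0), (9,1,1).

9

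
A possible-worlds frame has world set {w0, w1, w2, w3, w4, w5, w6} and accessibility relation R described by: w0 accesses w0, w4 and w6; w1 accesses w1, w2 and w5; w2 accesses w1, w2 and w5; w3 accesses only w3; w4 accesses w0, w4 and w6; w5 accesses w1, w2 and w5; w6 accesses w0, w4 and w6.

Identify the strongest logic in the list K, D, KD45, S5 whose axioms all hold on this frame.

S5

Serial (axiom D): yes — every world has a successor (e.g. w0 R w0).
Euclidean (axiom 5): yes — any two successors of a common world are R-related.
Transitive (axiom 4): yes — every two-step R-path is closed by a direct edge.
Reflexive (axiom T): yes — every world is R-related to itself.
So F validates K, D, KD45, S5. The strongest is S5.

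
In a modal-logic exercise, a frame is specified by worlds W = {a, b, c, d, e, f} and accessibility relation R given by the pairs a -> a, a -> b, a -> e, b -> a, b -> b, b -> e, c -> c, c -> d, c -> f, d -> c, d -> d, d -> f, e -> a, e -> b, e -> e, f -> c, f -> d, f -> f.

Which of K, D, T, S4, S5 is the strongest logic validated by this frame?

S5

Serial (axiom D): yes — every world has a successor (e.g. a R a).
Reflexive (axiom T): yes — every world is R-related to itself.
Transitive (axiom 4): yes — every two-step R-path is closed by a direct edge.
Euclidean (axiom 5): yes — any two successors of a common world are R-related.
So F validates K, D, T, S4, S5. The strongest is S5.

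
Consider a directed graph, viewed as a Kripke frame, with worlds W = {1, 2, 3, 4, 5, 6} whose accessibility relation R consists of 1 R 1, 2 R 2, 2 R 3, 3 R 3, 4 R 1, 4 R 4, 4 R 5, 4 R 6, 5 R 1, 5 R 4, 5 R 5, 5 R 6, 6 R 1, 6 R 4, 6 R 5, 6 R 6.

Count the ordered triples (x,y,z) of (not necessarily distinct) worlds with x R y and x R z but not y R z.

Enumerating: (2,3,2), (4,1,4), (4,1,5), (4,1,6), (5,1,4), (5,1,5), (5,1,6), (6,1,4), (6,1,5), (6,1,6).

10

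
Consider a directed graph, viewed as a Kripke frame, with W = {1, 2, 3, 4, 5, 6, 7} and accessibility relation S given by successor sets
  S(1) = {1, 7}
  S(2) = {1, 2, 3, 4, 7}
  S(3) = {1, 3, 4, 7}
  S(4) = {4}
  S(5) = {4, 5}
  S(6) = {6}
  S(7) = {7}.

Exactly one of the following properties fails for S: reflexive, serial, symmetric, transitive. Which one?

Reflexive: yes — every world is S-related to itself.
Serial: yes — every world has a successor (e.g. 1 S 1).
Symmetric: no — 1 S 7 but not 7 S 1.
Transitive: yes — every two-step S-path is closed by a direct edge.
Only symmetric fails.

symmetric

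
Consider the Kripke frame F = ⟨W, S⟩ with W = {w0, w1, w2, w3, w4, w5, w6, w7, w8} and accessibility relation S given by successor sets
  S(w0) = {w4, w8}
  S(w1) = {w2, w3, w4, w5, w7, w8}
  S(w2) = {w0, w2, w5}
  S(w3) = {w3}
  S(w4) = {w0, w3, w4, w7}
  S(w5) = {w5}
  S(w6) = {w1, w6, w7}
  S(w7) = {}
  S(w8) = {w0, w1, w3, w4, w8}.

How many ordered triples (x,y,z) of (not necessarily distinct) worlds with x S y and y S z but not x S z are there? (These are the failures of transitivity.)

22

Enumerating: (w0,w4,w0), (w0,w4,w3), (w0,w4,w7), (w0,w8,w0), (w0,w8,w1), (w0,w8,w3), (w1,w2,w0), (w1,w4,w0), (w1,w8,w0), (w1,w8,w1), (w2,w0,w4), (w2,w0,w8), … and 10 more.
Total: 22.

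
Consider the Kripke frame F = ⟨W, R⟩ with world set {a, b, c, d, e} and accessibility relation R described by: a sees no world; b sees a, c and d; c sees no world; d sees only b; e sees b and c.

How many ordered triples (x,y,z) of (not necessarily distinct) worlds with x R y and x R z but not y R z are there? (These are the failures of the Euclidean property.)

Enumerating: (b,a,a), (b,a,c), (b,a,d), (b,c,a), (b,c,c), (b,c,d), (b,d,a), (b,d,c), (b,d,d), (d,b,b), (e,b,b), (e,c,b), (e,c,c).

13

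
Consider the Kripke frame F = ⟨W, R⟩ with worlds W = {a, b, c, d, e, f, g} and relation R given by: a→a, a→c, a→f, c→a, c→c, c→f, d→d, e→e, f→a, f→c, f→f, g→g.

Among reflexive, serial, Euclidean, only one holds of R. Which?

Euclidean

Reflexive: no — b is not related to itself.
Serial: no — b has no R-successor.
Euclidean: yes — any two successors of a common world are R-related.
Only Euclidean holds.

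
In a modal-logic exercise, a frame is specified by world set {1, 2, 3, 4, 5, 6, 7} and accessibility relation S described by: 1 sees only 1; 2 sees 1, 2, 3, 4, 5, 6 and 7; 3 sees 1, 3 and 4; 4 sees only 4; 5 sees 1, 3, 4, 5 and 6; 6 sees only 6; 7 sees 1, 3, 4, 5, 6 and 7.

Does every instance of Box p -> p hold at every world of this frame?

Yes

By correspondence theory, T is valid on a frame iff S is reflexive.
Reflexive: yes — every world is S-related to itself.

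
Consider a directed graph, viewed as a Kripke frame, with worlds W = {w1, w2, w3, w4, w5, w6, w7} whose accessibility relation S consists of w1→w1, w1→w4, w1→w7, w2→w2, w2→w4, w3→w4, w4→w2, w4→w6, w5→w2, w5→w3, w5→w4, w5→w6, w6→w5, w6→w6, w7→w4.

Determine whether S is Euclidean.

Euclidean: no — w1 S w4 and w1 S w7, but not w4 S w7.

No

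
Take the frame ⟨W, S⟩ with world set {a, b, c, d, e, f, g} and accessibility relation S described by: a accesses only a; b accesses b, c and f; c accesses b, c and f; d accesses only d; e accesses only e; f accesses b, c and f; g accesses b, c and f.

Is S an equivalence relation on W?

Reflexive: no — g is not related to itself.
Symmetric: no — g S b but not b S g.
Transitive: yes — every two-step S-path is closed by a direct edge.
So S is not an equivalence relation.

No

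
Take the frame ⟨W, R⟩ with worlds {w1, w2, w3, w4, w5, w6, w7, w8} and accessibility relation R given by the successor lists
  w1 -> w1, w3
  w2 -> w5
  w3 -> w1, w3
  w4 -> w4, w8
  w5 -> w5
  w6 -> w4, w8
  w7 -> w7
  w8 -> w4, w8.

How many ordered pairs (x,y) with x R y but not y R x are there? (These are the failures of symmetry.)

Enumerating: (w2,w5), (w6,w4), (w6,w8).

3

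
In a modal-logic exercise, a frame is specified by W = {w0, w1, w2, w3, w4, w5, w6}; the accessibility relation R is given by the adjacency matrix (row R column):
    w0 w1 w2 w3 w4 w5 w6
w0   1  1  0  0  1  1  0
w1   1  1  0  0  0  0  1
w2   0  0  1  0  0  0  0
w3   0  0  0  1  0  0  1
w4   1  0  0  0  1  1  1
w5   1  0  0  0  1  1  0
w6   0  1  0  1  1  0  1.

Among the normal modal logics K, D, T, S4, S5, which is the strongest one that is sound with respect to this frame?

T

Serial (axiom D): yes — every world has a successor (e.g. w0 R w0).
Reflexive (axiom T): yes — every world is R-related to itself.
Transitive (axiom 4): no — w0 R w1 and w1 R w6, but not w0 R w6.
Euclidean (axiom 5): no — w0 R w1 and w0 R w4, but not w1 R w4.
So F validates K, D, T; S4 would additionally require R to be transitive. The strongest is T.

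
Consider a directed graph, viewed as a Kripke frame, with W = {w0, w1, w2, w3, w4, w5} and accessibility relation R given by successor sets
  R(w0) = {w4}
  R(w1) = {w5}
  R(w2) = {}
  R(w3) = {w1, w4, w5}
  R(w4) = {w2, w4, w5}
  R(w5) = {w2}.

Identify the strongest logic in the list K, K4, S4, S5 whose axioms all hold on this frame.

K

Transitive (axiom 4): no — w0 R w4 and w4 R w2, but not w0 R w2.
Reflexive (axiom T): no — w0 is not related to itself.
Euclidean (axiom 5): no — w3 R w1 and w3 R w4, but not w1 R w4.
So F validates K; K4 would additionally require R to be transitive. The strongest is K.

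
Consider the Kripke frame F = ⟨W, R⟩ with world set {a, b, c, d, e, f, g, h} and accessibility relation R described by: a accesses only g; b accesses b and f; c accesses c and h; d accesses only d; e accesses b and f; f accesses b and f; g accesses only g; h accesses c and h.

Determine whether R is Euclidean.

Yes

Euclidean: yes — any two successors of a common world are R-related.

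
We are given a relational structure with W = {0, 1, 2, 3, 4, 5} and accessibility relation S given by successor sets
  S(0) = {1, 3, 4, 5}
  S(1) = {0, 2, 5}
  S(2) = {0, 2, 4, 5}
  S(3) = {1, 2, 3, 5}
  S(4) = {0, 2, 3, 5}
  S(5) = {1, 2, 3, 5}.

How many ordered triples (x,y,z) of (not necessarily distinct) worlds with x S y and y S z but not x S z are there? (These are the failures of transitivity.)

Enumerating: (0,1,0), (0,1,2), (0,3,2), (0,4,0), (0,4,2), (0,5,2), (1,0,1), (1,0,3), (1,0,4), (1,2,4), (1,5,1), (1,5,3), … and 16 more.
Total: 28.

28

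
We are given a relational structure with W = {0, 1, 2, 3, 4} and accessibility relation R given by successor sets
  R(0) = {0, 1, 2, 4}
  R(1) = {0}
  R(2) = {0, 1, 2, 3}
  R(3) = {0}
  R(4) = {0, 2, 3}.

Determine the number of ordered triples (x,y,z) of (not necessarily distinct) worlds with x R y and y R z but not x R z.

Enumerating: (0,2,3), (0,4,3), (1,0,1), (1,0,2), (1,0,4), (2,0,4), (3,0,1), (3,0,2), (3,0,4), (4,0,1), (4,0,4), (4,2,1).

12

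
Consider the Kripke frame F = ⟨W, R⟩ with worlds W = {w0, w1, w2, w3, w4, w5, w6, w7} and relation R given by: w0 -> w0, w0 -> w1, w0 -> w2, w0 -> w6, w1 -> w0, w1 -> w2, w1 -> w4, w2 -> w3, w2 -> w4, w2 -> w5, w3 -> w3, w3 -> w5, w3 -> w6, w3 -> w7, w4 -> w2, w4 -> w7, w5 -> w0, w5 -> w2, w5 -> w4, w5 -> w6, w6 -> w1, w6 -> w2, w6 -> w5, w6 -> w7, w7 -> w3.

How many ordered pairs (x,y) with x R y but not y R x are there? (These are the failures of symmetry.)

13

Enumerating: (w0,w2), (w0,w6), (w1,w2), (w1,w4), (w2,w3), (w3,w5), (w3,w6), (w4,w7), (w5,w0), (w5,w4), (w6,w1), (w6,w2), (w6,w7).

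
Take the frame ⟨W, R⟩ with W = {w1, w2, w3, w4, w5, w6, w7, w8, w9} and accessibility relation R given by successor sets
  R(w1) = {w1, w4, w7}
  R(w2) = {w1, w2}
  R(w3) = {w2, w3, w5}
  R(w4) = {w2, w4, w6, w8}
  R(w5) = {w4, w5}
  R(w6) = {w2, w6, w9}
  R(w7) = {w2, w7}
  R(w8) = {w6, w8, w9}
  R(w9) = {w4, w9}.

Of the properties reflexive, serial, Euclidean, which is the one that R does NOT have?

Reflexive: yes — every world is R-related to itself.
Serial: yes — every world has a successor (e.g. w1 R w1).
Euclidean: no — w1 R w4 and w1 R w7, but not w4 R w7.
Only Euclidean fails.

Euclidean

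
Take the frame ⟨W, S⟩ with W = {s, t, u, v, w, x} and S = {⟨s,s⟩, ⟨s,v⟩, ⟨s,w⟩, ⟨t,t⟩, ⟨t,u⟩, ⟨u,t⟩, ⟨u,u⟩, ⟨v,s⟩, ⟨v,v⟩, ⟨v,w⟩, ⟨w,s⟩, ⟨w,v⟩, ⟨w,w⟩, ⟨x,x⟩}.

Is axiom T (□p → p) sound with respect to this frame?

Yes

By correspondence theory, T is valid on a frame iff S is reflexive.
Reflexive: yes — every world is S-related to itself.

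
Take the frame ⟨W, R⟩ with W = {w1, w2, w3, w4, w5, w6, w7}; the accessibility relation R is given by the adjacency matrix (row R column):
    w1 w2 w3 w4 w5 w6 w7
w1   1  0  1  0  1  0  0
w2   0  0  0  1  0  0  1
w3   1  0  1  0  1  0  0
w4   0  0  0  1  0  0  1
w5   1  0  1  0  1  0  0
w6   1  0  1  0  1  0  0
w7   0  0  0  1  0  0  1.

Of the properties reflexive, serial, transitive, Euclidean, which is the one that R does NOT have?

reflexive

Reflexive: no — w2 is not related to itself.
Serial: yes — every world has a successor (e.g. w1 R w1).
Transitive: yes — every two-step R-path is closed by a direct edge.
Euclidean: yes — any two successors of a common world are R-related.
Only reflexive fails.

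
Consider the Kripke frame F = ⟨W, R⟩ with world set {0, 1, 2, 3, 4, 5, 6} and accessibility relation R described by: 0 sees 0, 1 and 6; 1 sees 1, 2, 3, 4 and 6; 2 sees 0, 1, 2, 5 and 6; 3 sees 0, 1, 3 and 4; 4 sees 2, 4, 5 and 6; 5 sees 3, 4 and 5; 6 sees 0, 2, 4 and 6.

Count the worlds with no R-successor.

R is serial; there are no such worlds.

0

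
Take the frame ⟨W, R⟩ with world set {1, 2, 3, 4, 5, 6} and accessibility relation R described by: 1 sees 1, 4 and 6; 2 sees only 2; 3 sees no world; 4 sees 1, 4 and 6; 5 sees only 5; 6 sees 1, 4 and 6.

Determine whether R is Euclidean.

Yes

Euclidean: yes — any two successors of a common world are R-related.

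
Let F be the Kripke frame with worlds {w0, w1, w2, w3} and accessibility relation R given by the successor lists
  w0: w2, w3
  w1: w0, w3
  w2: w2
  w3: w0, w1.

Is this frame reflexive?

No

Reflexive: no — w0 is not related to itself.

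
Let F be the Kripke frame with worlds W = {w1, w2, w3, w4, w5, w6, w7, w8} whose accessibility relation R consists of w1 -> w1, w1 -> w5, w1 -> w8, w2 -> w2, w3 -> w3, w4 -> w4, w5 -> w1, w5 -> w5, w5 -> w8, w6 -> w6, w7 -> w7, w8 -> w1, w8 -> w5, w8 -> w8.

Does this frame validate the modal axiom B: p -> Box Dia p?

Axiom B corresponds to the accessibility relation being symmetric.
Symmetric: yes — every pair in R has its reverse in R.

Yes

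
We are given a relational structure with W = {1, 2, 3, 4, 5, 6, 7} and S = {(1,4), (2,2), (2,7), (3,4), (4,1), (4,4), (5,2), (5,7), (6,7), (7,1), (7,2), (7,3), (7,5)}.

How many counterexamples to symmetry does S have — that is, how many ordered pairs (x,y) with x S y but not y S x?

Enumerating: (3,4), (5,2), (6,7), (7,1), (7,3).

5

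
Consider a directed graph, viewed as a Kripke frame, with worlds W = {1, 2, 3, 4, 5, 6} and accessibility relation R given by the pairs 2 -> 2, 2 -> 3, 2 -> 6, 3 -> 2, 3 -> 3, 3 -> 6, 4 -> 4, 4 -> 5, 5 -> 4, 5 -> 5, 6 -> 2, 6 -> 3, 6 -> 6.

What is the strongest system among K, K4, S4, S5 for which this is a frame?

K4

Transitive (axiom 4): yes — every two-step R-path is closed by a direct edge.
Reflexive (axiom T): no — 1 is not related to itself.
Euclidean (axiom 5): yes — any two successors of a common world are R-related.
So F validates K, K4; S4 would additionally require R to be reflexive. The strongest is K4.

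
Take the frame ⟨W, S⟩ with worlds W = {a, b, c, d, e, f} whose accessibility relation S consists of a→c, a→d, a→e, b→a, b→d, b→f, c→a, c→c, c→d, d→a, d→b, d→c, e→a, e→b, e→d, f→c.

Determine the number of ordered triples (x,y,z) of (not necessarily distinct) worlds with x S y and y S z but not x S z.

23

Enumerating: (a,c,a), (a,d,a), (a,d,b), (a,e,a), (a,e,b), (b,a,c), (b,a,e), (b,d,b), (b,d,c), (b,f,c), (c,a,e), (c,d,b), … and 11 more.
Total: 23.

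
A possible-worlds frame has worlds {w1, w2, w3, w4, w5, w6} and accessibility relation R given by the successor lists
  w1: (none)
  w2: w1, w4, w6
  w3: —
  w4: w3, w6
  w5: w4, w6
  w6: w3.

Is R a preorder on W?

Reflexive: no — w1 is not related to itself.
Transitive: no — w2 R w4 and w4 R w3, but not w2 R w3.
So R is not a preorder.

No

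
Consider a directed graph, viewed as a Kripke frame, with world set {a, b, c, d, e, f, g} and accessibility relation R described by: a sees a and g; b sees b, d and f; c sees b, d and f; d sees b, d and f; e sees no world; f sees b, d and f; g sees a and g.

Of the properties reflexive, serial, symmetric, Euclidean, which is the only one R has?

Reflexive: no — c is not related to itself.
Serial: no — e has no R-successor.
Symmetric: no — c R b but not b R c.
Euclidean: yes — any two successors of a common world are R-related.
Only Euclidean holds.

Euclidean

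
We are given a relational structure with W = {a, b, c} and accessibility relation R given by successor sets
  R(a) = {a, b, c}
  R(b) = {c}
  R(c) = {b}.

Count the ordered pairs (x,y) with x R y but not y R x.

2

Enumerating: (a,b), (a,c).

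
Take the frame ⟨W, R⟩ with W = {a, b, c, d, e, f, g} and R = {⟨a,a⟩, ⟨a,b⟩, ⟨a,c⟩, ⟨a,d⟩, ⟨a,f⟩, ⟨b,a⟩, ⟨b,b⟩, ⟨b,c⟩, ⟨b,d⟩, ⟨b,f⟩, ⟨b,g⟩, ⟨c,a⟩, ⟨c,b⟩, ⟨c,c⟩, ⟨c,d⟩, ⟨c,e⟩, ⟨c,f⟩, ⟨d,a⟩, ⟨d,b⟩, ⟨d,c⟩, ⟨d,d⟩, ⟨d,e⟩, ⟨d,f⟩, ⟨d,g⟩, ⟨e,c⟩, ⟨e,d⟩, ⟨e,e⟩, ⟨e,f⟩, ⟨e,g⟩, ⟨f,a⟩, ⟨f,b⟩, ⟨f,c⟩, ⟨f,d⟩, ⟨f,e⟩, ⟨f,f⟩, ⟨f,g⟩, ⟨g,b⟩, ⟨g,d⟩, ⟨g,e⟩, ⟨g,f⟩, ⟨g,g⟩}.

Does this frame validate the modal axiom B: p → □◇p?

The schema B characterises exactly the symmetric frames.
Symmetric: yes — every pair in R has its reverse in R.

Yes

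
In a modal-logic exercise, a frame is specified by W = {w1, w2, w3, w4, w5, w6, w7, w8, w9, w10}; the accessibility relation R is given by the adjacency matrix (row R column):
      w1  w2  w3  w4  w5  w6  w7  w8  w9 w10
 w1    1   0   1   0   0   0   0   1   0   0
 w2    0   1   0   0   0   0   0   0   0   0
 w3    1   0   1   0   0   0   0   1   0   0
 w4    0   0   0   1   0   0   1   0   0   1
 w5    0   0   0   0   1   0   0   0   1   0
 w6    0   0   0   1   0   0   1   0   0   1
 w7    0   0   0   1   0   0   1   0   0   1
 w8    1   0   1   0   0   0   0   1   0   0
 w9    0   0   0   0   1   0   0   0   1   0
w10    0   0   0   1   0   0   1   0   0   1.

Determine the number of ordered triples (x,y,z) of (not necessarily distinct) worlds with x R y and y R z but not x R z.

0

R is transitive; there are no such tuples.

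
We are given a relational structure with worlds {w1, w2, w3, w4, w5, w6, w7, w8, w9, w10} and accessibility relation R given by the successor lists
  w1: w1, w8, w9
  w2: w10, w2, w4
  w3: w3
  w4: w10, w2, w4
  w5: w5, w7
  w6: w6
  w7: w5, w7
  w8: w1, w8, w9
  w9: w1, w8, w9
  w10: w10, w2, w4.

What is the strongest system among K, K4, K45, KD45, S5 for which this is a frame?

S5

Transitive (axiom 4): yes — every two-step R-path is closed by a direct edge.
Euclidean (axiom 5): yes — any two successors of a common world are R-related.
Serial (axiom D): yes — every world has a successor (e.g. w1 R w1).
Reflexive (axiom T): yes — every world is R-related to itself.
So F validates K, K4, K45, KD45, S5. The strongest is S5.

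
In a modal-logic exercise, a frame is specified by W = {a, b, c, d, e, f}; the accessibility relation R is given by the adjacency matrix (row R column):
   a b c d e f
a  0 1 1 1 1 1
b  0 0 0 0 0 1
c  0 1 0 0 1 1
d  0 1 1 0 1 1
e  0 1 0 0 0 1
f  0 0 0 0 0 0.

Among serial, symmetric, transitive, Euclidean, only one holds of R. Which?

Serial: no — f has no R-successor.
Symmetric: no — a R b but not b R a.
Transitive: yes — every two-step R-path is closed by a direct edge.
Euclidean: no — a R b and a R c, but not b R c.
Only transitive holds.

transitive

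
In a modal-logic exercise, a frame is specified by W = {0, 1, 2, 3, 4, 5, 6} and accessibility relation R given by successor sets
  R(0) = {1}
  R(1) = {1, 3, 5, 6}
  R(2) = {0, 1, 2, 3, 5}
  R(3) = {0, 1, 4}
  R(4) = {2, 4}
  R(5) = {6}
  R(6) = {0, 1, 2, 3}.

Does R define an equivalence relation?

Reflexive: no — 0 is not related to itself.
Symmetric: no — 0 R 1 but not 1 R 0.
Transitive: no — 0 R 1 and 1 R 3, but not 0 R 3.
So R is not an equivalence relation.

No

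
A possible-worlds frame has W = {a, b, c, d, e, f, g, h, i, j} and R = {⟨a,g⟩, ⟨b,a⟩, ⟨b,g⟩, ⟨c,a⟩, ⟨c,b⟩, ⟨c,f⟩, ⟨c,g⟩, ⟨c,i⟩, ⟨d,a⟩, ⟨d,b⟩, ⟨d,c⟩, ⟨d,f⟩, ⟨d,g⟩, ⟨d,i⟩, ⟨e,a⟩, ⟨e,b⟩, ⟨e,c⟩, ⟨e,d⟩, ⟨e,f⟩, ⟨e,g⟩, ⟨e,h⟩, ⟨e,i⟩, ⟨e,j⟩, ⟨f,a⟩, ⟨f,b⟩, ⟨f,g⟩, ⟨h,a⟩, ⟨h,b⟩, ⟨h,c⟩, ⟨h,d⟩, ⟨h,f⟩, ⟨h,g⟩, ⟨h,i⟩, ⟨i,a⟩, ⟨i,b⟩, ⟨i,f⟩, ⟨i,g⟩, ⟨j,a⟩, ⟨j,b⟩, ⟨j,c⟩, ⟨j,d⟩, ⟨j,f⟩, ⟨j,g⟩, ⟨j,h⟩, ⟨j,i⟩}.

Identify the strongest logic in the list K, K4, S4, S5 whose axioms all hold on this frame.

K4

Transitive (axiom 4): yes — every two-step R-path is closed by a direct edge.
Reflexive (axiom T): no — a is not related to itself.
Euclidean (axiom 5): no — b R g and b R a, but not g R a.
So F validates K, K4; S4 would additionally require R to be reflexive. The strongest is K4.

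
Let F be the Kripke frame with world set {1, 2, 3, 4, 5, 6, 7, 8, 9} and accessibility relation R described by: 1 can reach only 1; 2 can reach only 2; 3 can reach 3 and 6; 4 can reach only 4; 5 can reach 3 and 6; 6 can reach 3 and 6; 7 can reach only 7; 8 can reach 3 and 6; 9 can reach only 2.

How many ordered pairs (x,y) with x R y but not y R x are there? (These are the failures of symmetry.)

5

Enumerating: (5,3), (5,6), (8,3), (8,6), (9,2).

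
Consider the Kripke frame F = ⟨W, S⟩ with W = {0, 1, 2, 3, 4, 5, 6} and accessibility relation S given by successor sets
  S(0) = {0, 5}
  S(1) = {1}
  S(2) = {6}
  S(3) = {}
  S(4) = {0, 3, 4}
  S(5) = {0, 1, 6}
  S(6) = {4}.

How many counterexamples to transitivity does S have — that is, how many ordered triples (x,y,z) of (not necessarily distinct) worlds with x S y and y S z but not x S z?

Enumerating: (0,5,1), (0,5,6), (2,6,4), (4,0,5), (5,0,5), (5,6,4), (6,4,0), (6,4,3).

8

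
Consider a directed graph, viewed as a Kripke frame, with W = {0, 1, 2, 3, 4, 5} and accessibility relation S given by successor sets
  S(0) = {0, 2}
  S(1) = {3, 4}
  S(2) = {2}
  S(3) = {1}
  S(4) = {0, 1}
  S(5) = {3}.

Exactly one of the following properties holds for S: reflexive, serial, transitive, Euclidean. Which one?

Reflexive: no — 1 is not related to itself.
Serial: yes — every world has a successor (e.g. 0 S 0).
Transitive: no — 1 S 4 and 4 S 0, but not 1 S 0.
Euclidean: no — 1 S 3 and 1 S 4, but not 3 S 4.
Only serial holds.

serial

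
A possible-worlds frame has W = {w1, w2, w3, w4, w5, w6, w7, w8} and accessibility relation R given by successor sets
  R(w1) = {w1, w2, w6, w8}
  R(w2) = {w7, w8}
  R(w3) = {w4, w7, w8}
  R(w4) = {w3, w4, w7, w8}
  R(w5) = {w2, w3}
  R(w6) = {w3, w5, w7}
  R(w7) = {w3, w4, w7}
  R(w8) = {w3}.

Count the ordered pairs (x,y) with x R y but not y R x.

11

Enumerating: (w1,w2), (w1,w6), (w1,w8), (w2,w7), (w2,w8), (w4,w8), (w5,w2), (w5,w3), (w6,w3), (w6,w5), (w6,w7).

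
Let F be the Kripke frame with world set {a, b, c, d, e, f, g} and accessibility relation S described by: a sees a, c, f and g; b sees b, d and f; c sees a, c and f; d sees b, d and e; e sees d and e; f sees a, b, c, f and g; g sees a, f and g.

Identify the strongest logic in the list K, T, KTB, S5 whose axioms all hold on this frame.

Reflexive (axiom T): yes — every world is S-related to itself.
Symmetric (axiom B): yes — every pair in S has its reverse in S.
Euclidean (axiom 5): no — a S c and a S g, but not c S g.
So F validates K, T, KTB; S5 would additionally require S to be Euclidean. The strongest is KTB.

KTB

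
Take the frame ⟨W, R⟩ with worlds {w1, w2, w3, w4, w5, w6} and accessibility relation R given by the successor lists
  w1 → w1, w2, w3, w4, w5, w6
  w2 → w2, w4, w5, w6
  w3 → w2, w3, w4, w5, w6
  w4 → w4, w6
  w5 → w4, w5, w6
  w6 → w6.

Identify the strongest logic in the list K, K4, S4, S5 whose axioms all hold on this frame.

S4

Transitive (axiom 4): yes — every two-step R-path is closed by a direct edge.
Reflexive (axiom T): yes — every world is R-related to itself.
Euclidean (axiom 5): no — w1 R w2 and w1 R w3, but not w2 R w3.
So F validates K, K4, S4; S5 would additionally require R to be Euclidean. The strongest is S4.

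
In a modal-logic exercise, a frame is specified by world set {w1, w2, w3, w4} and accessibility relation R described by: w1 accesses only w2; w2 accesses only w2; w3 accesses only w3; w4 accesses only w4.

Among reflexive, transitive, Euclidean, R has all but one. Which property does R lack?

reflexive

Reflexive: no — w1 is not related to itself.
Transitive: yes — every two-step R-path is closed by a direct edge.
Euclidean: yes — any two successors of a common world are R-related.
Only reflexive fails.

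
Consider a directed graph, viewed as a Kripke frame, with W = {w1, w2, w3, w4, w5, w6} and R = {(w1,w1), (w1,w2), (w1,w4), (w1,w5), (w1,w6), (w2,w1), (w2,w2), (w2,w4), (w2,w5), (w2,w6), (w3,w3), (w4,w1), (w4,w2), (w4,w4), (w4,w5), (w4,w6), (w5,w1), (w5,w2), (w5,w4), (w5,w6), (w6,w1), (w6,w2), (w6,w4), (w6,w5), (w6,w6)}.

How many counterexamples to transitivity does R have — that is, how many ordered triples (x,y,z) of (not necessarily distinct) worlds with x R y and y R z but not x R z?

Enumerating: (w5,w1,w5), (w5,w2,w5), (w5,w4,w5), (w5,w6,w5).

4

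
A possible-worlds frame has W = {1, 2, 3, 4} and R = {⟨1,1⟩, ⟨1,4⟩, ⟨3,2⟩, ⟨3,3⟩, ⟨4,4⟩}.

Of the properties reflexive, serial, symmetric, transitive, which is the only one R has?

transitive

Reflexive: no — 2 is not related to itself.
Serial: no — 2 has no R-successor.
Symmetric: no — 1 R 4 but not 4 R 1.
Transitive: yes — every two-step R-path is closed by a direct edge.
Only transitive holds.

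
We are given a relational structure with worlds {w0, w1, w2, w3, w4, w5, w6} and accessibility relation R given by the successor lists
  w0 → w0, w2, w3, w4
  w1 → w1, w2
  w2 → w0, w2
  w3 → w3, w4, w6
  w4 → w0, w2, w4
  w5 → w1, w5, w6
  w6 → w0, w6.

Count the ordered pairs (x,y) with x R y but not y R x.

8

Enumerating: (w0,w3), (w1,w2), (w3,w4), (w3,w6), (w4,w2), (w5,w1), (w5,w6), (w6,w0).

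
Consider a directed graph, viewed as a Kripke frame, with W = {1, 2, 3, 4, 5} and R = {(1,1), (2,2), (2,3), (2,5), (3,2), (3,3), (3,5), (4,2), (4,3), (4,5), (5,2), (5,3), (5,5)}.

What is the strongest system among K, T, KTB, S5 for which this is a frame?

K

Reflexive (axiom T): no — 4 is not related to itself.
Symmetric (axiom B): no — 4 R 2 but not 2 R 4.
Euclidean (axiom 5): yes — any two successors of a common world are R-related.
So F validates K; T would additionally require R to be reflexive. The strongest is K.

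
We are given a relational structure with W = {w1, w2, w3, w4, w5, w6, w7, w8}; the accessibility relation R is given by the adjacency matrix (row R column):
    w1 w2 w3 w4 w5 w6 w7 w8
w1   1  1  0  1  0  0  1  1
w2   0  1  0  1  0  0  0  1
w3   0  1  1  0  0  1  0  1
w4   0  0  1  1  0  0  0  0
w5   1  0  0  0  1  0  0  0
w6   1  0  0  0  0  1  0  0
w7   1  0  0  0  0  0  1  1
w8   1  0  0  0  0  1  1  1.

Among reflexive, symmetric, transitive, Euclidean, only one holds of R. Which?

reflexive

Reflexive: yes — every world is R-related to itself.
Symmetric: no — w1 R w2 but not w2 R w1.
Transitive: no — w1 R w4 and w4 R w3, but not w1 R w3.
Euclidean: no — w1 R w2 and w1 R w7, but not w2 R w7.
Only reflexive holds.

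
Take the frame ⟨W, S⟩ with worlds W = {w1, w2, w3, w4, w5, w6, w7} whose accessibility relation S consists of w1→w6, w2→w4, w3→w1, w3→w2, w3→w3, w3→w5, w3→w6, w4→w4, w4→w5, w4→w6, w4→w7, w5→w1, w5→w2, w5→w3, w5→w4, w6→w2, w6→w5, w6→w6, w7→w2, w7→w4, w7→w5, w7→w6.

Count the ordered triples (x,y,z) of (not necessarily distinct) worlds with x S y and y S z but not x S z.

Enumerating: (w1,w6,w2), (w1,w6,w5), (w2,w4,w5), (w2,w4,w6), (w2,w4,w7), (w3,w2,w4), (w3,w5,w4), (w4,w5,w1), (w4,w5,w2), (w4,w5,w3), (w4,w6,w2), (w4,w7,w2), … and 13 more.
Total: 25.

25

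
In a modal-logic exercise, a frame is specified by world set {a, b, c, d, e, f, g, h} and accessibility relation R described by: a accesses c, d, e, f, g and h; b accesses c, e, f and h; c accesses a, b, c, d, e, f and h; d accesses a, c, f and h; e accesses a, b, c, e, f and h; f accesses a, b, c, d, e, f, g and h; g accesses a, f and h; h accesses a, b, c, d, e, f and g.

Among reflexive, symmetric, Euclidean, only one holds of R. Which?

symmetric

Reflexive: no — a is not related to itself.
Symmetric: yes — every pair in R has its reverse in R.
Euclidean: no — a R c and a R g, but not c R g.
Only symmetric holds.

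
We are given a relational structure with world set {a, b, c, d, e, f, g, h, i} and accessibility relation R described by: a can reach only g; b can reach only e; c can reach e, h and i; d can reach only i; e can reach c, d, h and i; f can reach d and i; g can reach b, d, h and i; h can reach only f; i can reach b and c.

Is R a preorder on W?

Reflexive: no — a is not related to itself.
Transitive: no — a R g and g R b, but not a R b.
So R is not a preorder.

No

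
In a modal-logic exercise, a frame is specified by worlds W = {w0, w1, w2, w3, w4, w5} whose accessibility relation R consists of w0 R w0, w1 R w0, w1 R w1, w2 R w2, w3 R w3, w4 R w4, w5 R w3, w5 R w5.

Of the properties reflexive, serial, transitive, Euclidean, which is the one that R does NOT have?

Euclidean

Reflexive: yes — every world is R-related to itself.
Serial: yes — every world has a successor (e.g. w0 R w0).
Transitive: yes — every two-step R-path is closed by a direct edge.
Euclidean: no — w1 R w0 and w1 R w1, but not w0 R w1.
Only Euclidean fails.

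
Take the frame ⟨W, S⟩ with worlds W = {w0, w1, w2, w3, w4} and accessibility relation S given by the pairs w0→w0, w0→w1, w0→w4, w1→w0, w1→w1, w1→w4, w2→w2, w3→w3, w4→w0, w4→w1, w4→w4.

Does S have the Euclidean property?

Euclidean: yes — any two successors of a common world are S-related.

Yes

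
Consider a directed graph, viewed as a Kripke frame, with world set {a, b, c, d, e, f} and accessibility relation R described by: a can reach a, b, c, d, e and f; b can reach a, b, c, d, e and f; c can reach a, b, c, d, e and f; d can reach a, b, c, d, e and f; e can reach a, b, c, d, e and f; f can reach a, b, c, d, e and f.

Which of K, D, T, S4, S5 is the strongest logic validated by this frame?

S5

Serial (axiom D): yes — every world has a successor (e.g. a R a).
Reflexive (axiom T): yes — every world is R-related to itself.
Transitive (axiom 4): yes — every two-step R-path is closed by a direct edge.
Euclidean (axiom 5): yes — any two successors of a common world are R-related.
So F validates K, D, T, S4, S5. The strongest is S5.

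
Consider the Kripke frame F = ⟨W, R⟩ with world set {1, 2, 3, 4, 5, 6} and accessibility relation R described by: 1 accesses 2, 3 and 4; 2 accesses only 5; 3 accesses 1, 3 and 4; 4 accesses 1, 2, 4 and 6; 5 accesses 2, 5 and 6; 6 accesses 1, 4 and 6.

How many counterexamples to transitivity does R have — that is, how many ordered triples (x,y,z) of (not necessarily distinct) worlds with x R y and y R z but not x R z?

16

Enumerating: (1,2,5), (1,3,1), (1,4,1), (1,4,6), (2,5,2), (2,5,6), (3,1,2), (3,4,2), (3,4,6), (4,1,3), (4,2,5), (5,6,1), (5,6,4), (6,1,2), (6,1,3), (6,4,2).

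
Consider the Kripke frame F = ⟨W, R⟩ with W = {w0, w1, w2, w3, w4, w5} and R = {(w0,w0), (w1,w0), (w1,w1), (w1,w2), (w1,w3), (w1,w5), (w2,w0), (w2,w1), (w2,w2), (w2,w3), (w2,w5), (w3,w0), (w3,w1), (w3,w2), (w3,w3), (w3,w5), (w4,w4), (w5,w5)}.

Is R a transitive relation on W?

Yes

Transitive: yes — every two-step R-path is closed by a direct edge.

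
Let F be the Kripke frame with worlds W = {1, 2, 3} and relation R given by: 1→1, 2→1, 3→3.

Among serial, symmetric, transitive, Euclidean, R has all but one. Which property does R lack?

symmetric

Serial: yes — every world has a successor (e.g. 1 R 1).
Symmetric: no — 2 R 1 but not 1 R 2.
Transitive: yes — every two-step R-path is closed by a direct edge.
Euclidean: yes — any two successors of a common world are R-related.
Only symmetric fails.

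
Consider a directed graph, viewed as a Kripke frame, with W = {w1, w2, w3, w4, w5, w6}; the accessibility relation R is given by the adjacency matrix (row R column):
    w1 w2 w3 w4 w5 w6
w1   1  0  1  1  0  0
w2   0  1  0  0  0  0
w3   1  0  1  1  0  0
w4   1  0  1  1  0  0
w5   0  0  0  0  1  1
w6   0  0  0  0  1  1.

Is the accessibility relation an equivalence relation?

Reflexive: yes — every world is R-related to itself.
Symmetric: yes — every pair in R has its reverse in R.
Transitive: yes — every two-step R-path is closed by a direct edge.
So R is an equivalence relation.

Yes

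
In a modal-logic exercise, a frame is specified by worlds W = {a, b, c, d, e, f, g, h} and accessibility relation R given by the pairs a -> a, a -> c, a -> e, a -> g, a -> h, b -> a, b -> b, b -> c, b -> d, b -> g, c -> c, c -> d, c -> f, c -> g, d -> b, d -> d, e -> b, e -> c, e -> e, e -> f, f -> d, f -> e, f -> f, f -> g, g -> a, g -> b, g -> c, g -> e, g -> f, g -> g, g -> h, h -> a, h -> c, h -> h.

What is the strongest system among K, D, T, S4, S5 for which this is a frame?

Serial (axiom D): yes — every world has a successor (e.g. a R a).
Reflexive (axiom T): yes — every world is R-related to itself.
Transitive (axiom 4): no — a R c and c R d, but not a R d.
Euclidean (axiom 5): no — a R c and a R e, but not c R e.
So F validates K, D, T; S4 would additionally require R to be transitive. The strongest is T.

T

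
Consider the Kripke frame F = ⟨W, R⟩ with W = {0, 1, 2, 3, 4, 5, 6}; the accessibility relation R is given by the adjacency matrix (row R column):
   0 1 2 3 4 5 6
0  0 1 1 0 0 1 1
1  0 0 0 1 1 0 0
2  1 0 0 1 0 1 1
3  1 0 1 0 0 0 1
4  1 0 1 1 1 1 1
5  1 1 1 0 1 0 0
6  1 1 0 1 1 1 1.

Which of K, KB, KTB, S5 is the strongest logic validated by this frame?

Symmetric (axiom B): no — 0 R 1 but not 1 R 0.
Reflexive (axiom T): no — 0 is not related to itself.
Euclidean (axiom 5): no — 0 R 1 and 0 R 2, but not 1 R 2.
So F validates K; KB would additionally require R to be symmetric. The strongest is K.

K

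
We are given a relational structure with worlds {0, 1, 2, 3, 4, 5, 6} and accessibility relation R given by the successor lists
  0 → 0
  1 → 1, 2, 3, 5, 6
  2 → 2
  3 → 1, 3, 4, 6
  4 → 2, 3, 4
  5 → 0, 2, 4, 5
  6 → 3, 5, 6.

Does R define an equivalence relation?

No

Reflexive: yes — every world is R-related to itself.
Symmetric: no — 1 R 2 but not 2 R 1.
Transitive: no — 1 R 3 and 3 R 4, but not 1 R 4.
So R is not an equivalence relation.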